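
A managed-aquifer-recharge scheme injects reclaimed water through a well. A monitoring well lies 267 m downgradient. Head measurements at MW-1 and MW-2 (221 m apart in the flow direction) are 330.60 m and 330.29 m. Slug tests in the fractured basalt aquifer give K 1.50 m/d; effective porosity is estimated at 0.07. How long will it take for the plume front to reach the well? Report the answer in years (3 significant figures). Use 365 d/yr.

24.3 years

Hydraulic gradient i = (330.60 − 330.29) / 221 = 0.31 / 221 = 0.001403
Darcy flux q = K·i = 1.50 × 0.001403 = 0.002104 m/d
v = Ki/n = 1.50·0.001403/0.07 = 0.03006 m/d
t = L / v = 267 / 0.03006 = 8883 d
   = 8883 / 365 = 24.3 yr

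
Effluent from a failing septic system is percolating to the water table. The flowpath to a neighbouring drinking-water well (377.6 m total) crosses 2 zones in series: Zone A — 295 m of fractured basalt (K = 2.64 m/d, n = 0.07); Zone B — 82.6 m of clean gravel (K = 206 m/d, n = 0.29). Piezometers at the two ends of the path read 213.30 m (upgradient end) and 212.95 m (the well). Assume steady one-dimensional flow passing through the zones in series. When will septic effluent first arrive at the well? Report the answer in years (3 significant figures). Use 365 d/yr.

Total head drop ΔH = 213.30 − 212.95 = 0.35 m
Steady 1-D flow in series ⇒ the Darcy flux q is identical in every zone and the zone head losses add (resistances L/K in series).
Σ(L/K) = 295/2.64 + 82.6/206 = 111.7 + 0.4010 = 112.1 d
q = ΔH / Σ(L/K) = 0.35 / 112.1 = 0.003121 m/d (same in every zone)
Zone A: v = q/n = 0.003121/0.07 = 0.04459 m/d → t_A = 295/0.04459 = 6616 d
Zone B: v = q/n = 0.003121/0.29 = 0.01076 m/d → t_B = 82.6/0.01076 = 7675 d
Total t = 6616 + 7675 = 14290 d
   = 14290 / 365 = 39.2 yr

39.2 years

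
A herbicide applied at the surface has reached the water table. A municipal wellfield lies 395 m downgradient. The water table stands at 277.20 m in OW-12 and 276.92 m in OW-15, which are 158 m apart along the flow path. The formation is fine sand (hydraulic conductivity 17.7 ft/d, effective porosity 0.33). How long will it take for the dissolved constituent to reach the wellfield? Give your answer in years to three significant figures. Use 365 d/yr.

Hydraulic gradient i = (277.20 − 276.92) / 158 = 0.28 / 158 = 0.001772
K = 17.7 ft/d × 0.3048 = 5.395 m/d
Specific discharge q = 5.395 × 0.001772 = 0.009561 m/d
v = Ki/n = 5.395·0.001772/0.33 = 0.02897 m/d
t = L / v = 395 / 0.02897 = 13630 d
   = 13630 / 365 = 37.4 yr

37.4 years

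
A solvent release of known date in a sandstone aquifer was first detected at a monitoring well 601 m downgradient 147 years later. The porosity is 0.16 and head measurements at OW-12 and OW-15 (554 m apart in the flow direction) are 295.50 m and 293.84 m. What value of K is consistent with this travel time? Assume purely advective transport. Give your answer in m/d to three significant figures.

Hydraulic gradient i = (295.50 − 293.84) / 554 = 1.66 / 554 = 0.002996
t = 147 years = 53660 d
v = L / t = 601 / 53660 = 0.01120 m/d
K = v · n / i = 0.01120 × 0.16 / 0.002996 = 0.598 m/d

0.598 m/d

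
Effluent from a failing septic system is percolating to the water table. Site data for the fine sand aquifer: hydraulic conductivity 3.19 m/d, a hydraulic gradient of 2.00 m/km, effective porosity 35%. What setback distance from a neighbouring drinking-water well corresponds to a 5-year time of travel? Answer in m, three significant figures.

33.3 m

Specific discharge q = 3.19 × 0.0020 = 0.006380 m/d
Average linear velocity = 0.006380 / 0.35 = 0.01823 m/d
T = 5 yr × 365 = 1825 d
L = v × T = 0.01823 × 1825 = 33.27 m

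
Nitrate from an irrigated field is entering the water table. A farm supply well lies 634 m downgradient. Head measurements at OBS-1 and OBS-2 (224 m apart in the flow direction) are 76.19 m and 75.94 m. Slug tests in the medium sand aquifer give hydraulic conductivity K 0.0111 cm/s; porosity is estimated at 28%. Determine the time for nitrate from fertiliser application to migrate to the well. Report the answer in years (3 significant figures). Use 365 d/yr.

Hydraulic gradient i = (76.19 − 75.94) / 224 = 0.25 / 224 = 0.001116
K = 0.0111 cm/s × 864 = 9.590 m/d
q = Ki = 9.590 × 0.001116 = 0.01070 m/d
v_s = q/n_e = 0.01070/0.28 = 0.03823 m/d
t = L / v = 634 / 0.03823 = 16590 d
   = 16590 / 365 = 45.4 yr

45.4 years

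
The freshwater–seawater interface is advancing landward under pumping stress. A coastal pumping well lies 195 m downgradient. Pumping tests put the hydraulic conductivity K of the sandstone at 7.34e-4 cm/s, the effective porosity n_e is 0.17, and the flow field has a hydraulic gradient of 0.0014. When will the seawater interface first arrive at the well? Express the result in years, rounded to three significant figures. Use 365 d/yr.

K = 7.34e-4 cm/s × 864 = 0.6342 m/d
q = Ki = 0.6342 × 0.0014 = 8.878e-4 m/d
v = Ki/n = 0.6342·0.0014/0.17 = 0.005223 m/d
t = L / v = 195 / 0.005223 = 37340 d
   = 37340 / 365 = 102 yr

102 years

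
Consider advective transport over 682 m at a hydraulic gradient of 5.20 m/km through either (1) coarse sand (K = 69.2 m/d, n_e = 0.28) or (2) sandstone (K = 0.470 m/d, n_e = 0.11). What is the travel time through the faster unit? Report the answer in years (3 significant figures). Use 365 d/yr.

1.45 years

Unit 1 (coarse sand): v = 69.2×0.0052/0.28 = 1.285 m/d, t = 682/1.285 = 530.7 d
Unit 2 (sandstone): v = 0.470×0.0052/0.11 = 0.02222 m/d, t = 682/0.02222 = 30700 d
Faster: 530.7 d / 365 = 1.45 yr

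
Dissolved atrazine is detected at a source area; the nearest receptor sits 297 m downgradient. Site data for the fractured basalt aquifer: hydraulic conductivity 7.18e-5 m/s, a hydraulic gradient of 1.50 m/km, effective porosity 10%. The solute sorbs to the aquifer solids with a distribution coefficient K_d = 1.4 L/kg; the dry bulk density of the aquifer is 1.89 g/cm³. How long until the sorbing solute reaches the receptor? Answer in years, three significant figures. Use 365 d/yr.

240 years

K = 7.18e-5 m/s × 86400 s/d = 6.204 m/d
q = Ki = 6.204 × 0.0015 = 0.009305 m/d
Average linear velocity = 0.009305 / 0.10 = 0.09305 m/d
Retardation R = 1 + ρ_b·K_d/n = 1 + 1.89×1.4/0.10 = 27.46
Contaminant velocity v_c = v/R = 0.09305/27.46 = 0.003389 m/d
t = L/v_c = 297/0.003389 = 87650 d
   = 87650/365 = 240 yr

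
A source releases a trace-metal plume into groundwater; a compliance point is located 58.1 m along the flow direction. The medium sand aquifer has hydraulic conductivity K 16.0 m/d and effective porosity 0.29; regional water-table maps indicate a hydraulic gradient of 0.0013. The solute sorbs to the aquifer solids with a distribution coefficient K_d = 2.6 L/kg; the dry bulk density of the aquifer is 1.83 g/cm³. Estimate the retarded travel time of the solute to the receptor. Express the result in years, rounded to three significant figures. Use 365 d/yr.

38.6 years

Darcy flux q = K·i = 16.0 × 0.0013 = 0.02080 m/d
v_s = q/n_e = 0.02080/0.29 = 0.07172 m/d
Retardation R = 1 + ρ_b·K_d/n = 1 + 1.83×2.6/0.29 = 17.41
Contaminant velocity v_c = v/R = 0.07172/17.41 = 0.004120 m/d
t = L/v_c = 58.1/0.004120 = 14100 d
   = 14100/365 = 38.6 yr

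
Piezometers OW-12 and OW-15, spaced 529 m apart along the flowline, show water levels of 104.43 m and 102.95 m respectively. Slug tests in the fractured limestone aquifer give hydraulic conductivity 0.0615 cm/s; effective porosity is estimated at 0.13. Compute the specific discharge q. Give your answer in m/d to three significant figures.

0.149 m/d

Hydraulic gradient i = (104.43 − 102.95) / 529 = 1.48 / 529 = 0.002798
K = 0.0615 cm/s × 864 = 53.14 m/d
Specific discharge q = 53.14 × 0.002798 = 0.1487 m/d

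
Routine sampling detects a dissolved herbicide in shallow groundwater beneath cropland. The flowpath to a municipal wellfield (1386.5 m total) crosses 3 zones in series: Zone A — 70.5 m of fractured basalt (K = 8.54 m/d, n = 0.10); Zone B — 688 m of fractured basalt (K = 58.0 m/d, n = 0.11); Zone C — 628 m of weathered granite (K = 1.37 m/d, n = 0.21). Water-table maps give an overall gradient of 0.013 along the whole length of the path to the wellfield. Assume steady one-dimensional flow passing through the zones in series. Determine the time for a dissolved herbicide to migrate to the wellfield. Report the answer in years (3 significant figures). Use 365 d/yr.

15.6 years

Steady 1-D flow in series ⇒ the Darcy flux q is identical in every zone and the zone head losses add (resistances L/K in series).
Σ(L/K) = 70.5/8.54 + 688/58.0 + 628/1.37 = 8.255 + 11.86 + 458.4 = 478.5 d
K_eq = L_total / Σ(L/K) = 1386.5 / 478.5 = 2.898 m/d
q = K_eq · i = 2.898 × 0.013 = 0.03767 m/d (same in every zone)
Zone A: v = q/n = 0.03767/0.10 = 0.3767 m/d → t_A = 70.5/0.3767 = 187.2 d
Zone B: v = q/n = 0.03767/0.11 = 0.3424 m/d → t_B = 688/0.3424 = 2009 d
Zone C: v = q/n = 0.03767/0.21 = 0.1794 m/d → t_C = 628/0.1794 = 3501 d
Total t = 187.2 + 2009 + 3501 = 5697 d
   = 5697 / 365 = 15.6 yr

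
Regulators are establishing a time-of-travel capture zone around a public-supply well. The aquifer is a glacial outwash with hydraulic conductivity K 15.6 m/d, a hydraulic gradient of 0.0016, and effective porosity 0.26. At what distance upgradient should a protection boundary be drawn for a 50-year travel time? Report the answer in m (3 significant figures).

Specific discharge q = 15.6 × 0.0016 = 0.02496 m/d
v = Ki/n = 15.6·0.0016/0.26 = 0.09600 m/d
T = 50 yr × 365 = 18250 d
L = v × T = 0.09600 × 18250 = 1752 m

1750 m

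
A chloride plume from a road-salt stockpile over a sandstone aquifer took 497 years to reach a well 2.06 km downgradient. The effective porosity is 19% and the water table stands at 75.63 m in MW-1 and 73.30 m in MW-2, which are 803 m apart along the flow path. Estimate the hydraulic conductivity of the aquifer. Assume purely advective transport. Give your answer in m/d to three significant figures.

0.744 m/d

Hydraulic gradient i = (75.63 − 73.30) / 803 = 2.33 / 803 = 0.002902
t = 497 years = 181400 d
L = 2.06 km = 2060 m
v = L / t = 2060 / 181400 = 0.01136 m/d
K = v · n / i = 0.01136 × 0.19 / 0.002902 = 0.744 m/d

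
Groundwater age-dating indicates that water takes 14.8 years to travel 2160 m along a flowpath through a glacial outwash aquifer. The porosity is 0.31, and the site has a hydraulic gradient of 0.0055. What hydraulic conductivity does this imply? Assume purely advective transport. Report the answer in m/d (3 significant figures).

22.5 m/d

t = 14.8 years = 5402 d
v = L / t = 2160 / 5402 = 0.3999 m/d
K = v · n / i = 0.3999 × 0.31 / 0.0055 = 22.5 m/d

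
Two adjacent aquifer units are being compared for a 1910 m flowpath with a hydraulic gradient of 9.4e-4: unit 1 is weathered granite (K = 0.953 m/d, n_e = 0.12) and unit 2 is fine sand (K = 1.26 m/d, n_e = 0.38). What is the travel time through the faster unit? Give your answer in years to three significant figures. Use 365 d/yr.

701 years

Unit 1 (weathered granite): v = 0.953×9.4e-4/0.12 = 0.007465 m/d, t = 1910/0.007465 = 255900 d
Unit 2 (fine sand): v = 1.26×9.4e-4/0.38 = 0.003117 m/d, t = 1910/0.003117 = 612800 d
Faster: 255900 d / 365 = 701 yr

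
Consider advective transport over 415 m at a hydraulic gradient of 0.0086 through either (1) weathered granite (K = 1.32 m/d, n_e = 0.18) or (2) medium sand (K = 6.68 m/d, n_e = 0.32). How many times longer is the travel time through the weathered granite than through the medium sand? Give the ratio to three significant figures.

2.85

Unit 1 (weathered granite): v = 1.32×0.0086/0.18 = 0.06307 m/d, t = 415/0.06307 = 6580 d
Unit 2 (medium sand): v = 6.68×0.0086/0.32 = 0.1795 m/d, t = 415/0.1795 = 2312 d
t(weathered granite) / t(medium sand) = 6580/2312 = 2.85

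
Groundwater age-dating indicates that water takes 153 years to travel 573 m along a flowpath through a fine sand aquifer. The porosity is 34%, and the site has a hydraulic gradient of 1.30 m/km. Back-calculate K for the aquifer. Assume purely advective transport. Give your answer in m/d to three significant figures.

t = 153 years = 55850 d
v = L / t = 573 / 55850 = 0.01026 m/d
K = v · n / i = 0.01026 × 0.34 / 0.0013 = 2.68 m/d

2.68 m/d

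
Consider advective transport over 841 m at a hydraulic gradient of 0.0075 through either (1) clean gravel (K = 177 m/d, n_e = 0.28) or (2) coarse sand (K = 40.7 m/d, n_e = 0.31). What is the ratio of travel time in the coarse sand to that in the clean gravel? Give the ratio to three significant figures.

Unit 1 (clean gravel): v = 177×0.0075/0.28 = 4.741 m/d, t = 841/4.741 = 177.4 d
Unit 2 (coarse sand): v = 40.7×0.0075/0.31 = 0.9847 m/d, t = 841/0.9847 = 854.1 d
t(coarse sand) / t(clean gravel) = 854.1/177.4 = 4.81

4.81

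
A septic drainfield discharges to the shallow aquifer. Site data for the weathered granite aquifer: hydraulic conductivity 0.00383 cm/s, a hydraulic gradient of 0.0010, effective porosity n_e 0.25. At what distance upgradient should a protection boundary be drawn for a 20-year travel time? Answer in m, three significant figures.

K = 0.00383 cm/s × 864 = 3.309 m/d
Specific discharge q = 3.309 × 0.0010 = 0.003309 m/d
Average linear velocity = 0.003309 / 0.25 = 0.01324 m/d
T = 20 yr × 365 = 7300 d
L = v × T = 0.01324 × 7300 = 96.63 m

96.6 m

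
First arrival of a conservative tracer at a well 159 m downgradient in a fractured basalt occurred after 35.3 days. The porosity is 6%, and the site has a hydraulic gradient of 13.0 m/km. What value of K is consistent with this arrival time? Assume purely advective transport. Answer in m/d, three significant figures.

20.8 m/d

v = L / t = 159 / 35.3 = 4.504 m/d
K = v · n / i = 4.504 × 0.06 / 0.013 = 20.8 m/d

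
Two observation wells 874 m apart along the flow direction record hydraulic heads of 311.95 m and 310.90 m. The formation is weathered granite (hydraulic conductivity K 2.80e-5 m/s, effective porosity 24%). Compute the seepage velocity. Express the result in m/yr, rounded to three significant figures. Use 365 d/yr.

4.42 m/yr

Hydraulic gradient i = (311.95 − 310.90) / 874 = 1.05 / 874 = 0.001201
K = 2.80e-5 m/s × 86400 s/d = 2.419 m/d
Darcy flux q = K·i = 2.419 × 0.001201 = 0.002906 m/d
Seepage velocity v = q / n = 0.002906 / 0.24 = 0.01211 m/d
   = 0.01211 × 365 = 4.42 m/yr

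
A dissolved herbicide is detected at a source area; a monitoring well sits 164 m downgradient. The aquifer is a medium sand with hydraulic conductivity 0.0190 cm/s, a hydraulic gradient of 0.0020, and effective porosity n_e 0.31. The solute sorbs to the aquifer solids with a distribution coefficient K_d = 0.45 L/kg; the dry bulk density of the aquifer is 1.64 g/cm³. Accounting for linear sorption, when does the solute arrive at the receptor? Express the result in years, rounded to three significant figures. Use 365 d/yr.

14.3 years

K = 0.0190 cm/s × 864 = 16.42 m/d
Specific discharge q = 16.42 × 0.0020 = 0.03283 m/d
Seepage velocity v = q / n = 0.03283 / 0.31 = 0.1059 m/d
Retardation R = 1 + ρ_b·K_d/n = 1 + 1.64×0.45/0.31 = 3.381
Contaminant velocity v_c = v/R = 0.1059/3.381 = 0.03133 m/d
t = L/v_c = 164/0.03133 = 5235 d
   = 5235/365 = 14.3 yr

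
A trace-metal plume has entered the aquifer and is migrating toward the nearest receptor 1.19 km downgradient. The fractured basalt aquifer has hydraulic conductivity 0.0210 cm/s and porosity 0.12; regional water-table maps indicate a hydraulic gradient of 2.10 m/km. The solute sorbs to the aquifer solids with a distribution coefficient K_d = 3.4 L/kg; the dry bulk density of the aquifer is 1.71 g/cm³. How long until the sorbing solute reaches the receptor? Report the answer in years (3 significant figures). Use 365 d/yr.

508 years

K = 0.0210 cm/s × 864 = 18.14 m/d
q = Ki = 18.14 × 0.0021 = 0.03810 m/d
v = Ki/n = 18.14·0.0021/0.12 = 0.3175 m/d
Retardation R = 1 + ρ_b·K_d/n = 1 + 1.71×3.4/0.12 = 49.45
Contaminant velocity v_c = v/R = 0.3175/49.45 = 0.006421 m/d
L = 1.19 km = 1190 m
t = L/v_c = 1190/0.006421 = 185300 d
   = 185300/365 = 508 yr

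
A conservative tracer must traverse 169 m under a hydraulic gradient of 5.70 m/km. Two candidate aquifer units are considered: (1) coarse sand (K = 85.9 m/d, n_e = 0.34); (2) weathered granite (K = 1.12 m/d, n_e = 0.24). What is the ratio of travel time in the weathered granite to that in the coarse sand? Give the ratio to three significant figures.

54.1

Unit 1 (coarse sand): v = 85.9×0.0057/0.34 = 1.440 m/d, t = 169/1.440 = 117.4 d
Unit 2 (weathered granite): v = 1.12×0.0057/0.24 = 0.02660 m/d, t = 169/0.02660 = 6353 d
t(weathered granite) / t(coarse sand) = 6353/117.4 = 54.1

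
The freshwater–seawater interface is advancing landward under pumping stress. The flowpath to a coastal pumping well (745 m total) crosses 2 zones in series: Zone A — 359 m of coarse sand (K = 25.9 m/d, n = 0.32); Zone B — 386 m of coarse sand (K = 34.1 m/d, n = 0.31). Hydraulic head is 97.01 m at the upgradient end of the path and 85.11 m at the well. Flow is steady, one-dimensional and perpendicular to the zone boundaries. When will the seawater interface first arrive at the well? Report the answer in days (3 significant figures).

496 days

Total head drop ΔH = 97.01 − 85.11 = 11.90 m
Steady 1-D flow in series ⇒ the Darcy flux q is identical in every zone and the zone head losses add (resistances L/K in series).
Σ(L/K) = 359/25.9 + 386/34.1 = 13.86 + 11.32 = 25.18 d
q = ΔH / Σ(L/K) = 11.90 / 25.18 = 0.4726 m/d (same in every zone)
Zone A: v = q/n = 0.4726/0.32 = 1.477 m/d → t_A = 359/1.477 = 243.1 d
Zone B: v = q/n = 0.4726/0.31 = 1.524 m/d → t_B = 386/1.524 = 253.2 d
Total t = 243.1 + 253.2 = 496.3 d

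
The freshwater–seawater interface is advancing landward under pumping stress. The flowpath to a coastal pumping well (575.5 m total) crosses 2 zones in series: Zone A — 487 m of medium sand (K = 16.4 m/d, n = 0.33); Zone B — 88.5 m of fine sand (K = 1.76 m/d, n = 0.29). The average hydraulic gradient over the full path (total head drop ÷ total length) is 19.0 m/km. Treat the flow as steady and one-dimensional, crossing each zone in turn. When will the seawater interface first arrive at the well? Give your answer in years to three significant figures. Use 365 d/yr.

3.73 years

Continuity: the same q passes through each zone, so ΔH = q·Σ(L_j/K_j) — the zones act as resistances in series.
Σ(L/K) = 487/16.4 + 88.5/1.76 = 29.70 + 50.28 = 79.98 d
K_eq = L_total / Σ(L/K) = 575.5 / 79.98 = 7.196 m/d
q = K_eq · i = 7.196 × 0.019 = 0.1367 m/d (same in every zone)
Zone A: v = q/n = 0.1367/0.33 = 0.4143 m/d → t_A = 487/0.4143 = 1175 d
Zone B: v = q/n = 0.1367/0.29 = 0.4714 m/d → t_B = 88.5/0.4714 = 187.7 d
Total t = 1175 + 187.7 = 1363 d
   = 1363 / 365 = 3.73 yr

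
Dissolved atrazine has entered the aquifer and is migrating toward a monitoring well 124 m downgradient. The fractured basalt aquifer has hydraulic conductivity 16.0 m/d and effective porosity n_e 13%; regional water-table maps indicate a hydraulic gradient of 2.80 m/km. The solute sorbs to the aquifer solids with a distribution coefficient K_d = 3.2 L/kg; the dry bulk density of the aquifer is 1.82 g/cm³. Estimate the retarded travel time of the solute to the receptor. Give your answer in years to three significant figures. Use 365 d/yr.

Darcy flux q = K·i = 16.0 × 0.0028 = 0.04480 m/d
v_s = q/n_e = 0.04480/0.13 = 0.3446 m/d
Retardation R = 1 + ρ_b·K_d/n = 1 + 1.82×3.2/0.13 = 45.80
Contaminant velocity v_c = v/R = 0.3446/45.80 = 0.007524 m/d
t = L/v_c = 124/0.007524 = 16480 d
   = 16480/365 = 45.2 yr

45.2 years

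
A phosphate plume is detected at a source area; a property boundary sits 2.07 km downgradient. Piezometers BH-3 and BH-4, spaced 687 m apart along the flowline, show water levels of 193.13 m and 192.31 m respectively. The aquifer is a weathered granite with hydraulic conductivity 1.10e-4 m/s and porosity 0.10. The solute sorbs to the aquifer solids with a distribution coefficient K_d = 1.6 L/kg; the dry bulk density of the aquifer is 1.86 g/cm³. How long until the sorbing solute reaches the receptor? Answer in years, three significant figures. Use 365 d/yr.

Hydraulic gradient i = (193.13 − 192.31) / 687 = 0.82 / 687 = 0.001194
K = 1.10e-4 m/s × 86400 s/d = 9.504 m/d
Specific discharge q = 9.504 × 0.001194 = 0.01134 m/d
Average linear velocity = 0.01134 / 0.10 = 0.1134 m/d
Retardation R = 1 + ρ_b·K_d/n = 1 + 1.86×1.6/0.10 = 30.76
Contaminant velocity v_c = v/R = 0.1134/30.76 = 0.003688 m/d
L = 2.07 km = 2070 m
t = L/v_c = 2070/0.003688 = 561300 d
   = 561300/365 = 1540 yr

1540 years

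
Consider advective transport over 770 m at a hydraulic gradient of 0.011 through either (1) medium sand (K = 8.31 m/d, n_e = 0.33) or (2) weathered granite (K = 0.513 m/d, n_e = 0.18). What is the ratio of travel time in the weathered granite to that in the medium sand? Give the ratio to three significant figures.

8.84

Unit 1 (medium sand): v = 8.31×0.011/0.33 = 0.2770 m/d, t = 770/0.2770 = 2780 d
Unit 2 (weathered granite): v = 0.513×0.011/0.18 = 0.03135 m/d, t = 770/0.03135 = 24560 d
t(weathered granite) / t(medium sand) = 24560/2780 = 8.84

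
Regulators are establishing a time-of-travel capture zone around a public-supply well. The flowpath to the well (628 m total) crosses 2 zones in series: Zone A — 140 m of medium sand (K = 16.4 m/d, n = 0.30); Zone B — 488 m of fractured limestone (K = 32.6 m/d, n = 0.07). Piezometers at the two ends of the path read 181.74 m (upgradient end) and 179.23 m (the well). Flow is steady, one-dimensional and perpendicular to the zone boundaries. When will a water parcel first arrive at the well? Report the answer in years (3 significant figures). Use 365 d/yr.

1.95 years

Total head drop ΔH = 181.74 − 179.23 = 2.51 m
Steady 1-D flow in series ⇒ the Darcy flux q is identical in every zone and the zone head losses add (resistances L/K in series).
Σ(L/K) = 140/16.4 + 488/32.6 = 8.537 + 14.97 = 23.51 d
q = ΔH / Σ(L/K) = 2.51 / 23.51 = 0.1068 m/d (same in every zone)
Zone A: v = q/n = 0.1068/0.30 = 0.3559 m/d → t_A = 140/0.3559 = 393.3 d
Zone B: v = q/n = 0.1068/0.07 = 1.525 m/d → t_B = 488/1.525 = 319.9 d
Total t = 393.3 + 319.9 = 713.2 d
   = 713.2 / 365 = 1.95 yr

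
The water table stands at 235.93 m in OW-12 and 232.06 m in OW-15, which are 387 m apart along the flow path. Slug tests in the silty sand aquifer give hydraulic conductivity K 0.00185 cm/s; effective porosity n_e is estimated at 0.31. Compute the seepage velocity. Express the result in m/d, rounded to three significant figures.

Hydraulic gradient i = (235.93 − 232.06) / 387 = 3.87 / 387 = 0.01000
K = 0.00185 cm/s × 864 = 1.598 m/d
q = Ki = 1.598 × 0.01000 = 0.01598 m/d
v = Ki/n = 1.598·0.01000/0.31 = 0.05156 m/d

0.0516 m/d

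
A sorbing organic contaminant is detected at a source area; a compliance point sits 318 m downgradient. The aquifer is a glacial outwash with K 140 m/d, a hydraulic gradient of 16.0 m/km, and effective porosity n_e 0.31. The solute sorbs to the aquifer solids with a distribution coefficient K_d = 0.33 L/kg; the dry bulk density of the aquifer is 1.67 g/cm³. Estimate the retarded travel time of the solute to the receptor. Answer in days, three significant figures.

Darcy flux q = K·i = 140 × 0.016 = 2.240 m/d
Average linear velocity = 2.240 / 0.31 = 7.226 m/d
Retardation R = 1 + ρ_b·K_d/n = 1 + 1.67×0.33/0.31 = 2.778
Contaminant velocity v_c = v/R = 7.226/2.778 = 2.601 m/d
t = L/v_c = 318/2.601 = 122.2 d

122 days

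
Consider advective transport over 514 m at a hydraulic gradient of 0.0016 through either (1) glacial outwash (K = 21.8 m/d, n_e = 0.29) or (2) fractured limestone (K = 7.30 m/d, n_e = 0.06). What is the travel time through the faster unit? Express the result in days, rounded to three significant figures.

Unit 1 (glacial outwash): v = 21.8×0.0016/0.29 = 0.1203 m/d, t = 514/0.1203 = 4274 d
Unit 2 (fractured limestone): v = 7.30×0.0016/0.06 = 0.1947 m/d, t = 514/0.1947 = 2640 d
Faster unit: t = 2640 d

2640 days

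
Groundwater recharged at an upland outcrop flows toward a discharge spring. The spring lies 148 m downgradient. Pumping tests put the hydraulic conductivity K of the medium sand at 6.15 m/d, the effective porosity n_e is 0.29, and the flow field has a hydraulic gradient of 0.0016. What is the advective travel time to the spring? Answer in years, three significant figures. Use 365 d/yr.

q = Ki = 6.15 × 0.0016 = 0.009840 m/d
v = Ki/n = 6.15·0.0016/0.29 = 0.03393 m/d
t = L / v = 148 / 0.03393 = 4362 d
   = 4362 / 365 = 12.0 yr

12.0 years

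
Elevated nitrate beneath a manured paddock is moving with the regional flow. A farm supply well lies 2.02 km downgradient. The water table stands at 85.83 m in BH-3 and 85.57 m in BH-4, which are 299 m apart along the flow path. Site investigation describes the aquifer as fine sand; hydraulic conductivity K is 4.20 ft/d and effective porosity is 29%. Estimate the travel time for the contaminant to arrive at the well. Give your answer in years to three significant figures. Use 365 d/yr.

Hydraulic gradient i = (85.83 − 85.57) / 299 = 0.26 / 299 = 8.696e-4
K = 4.20 ft/d × 0.3048 = 1.280 m/d
Darcy flux q = K·i = 1.280 × 8.696e-4 = 0.001113 m/d
v = Ki/n = 1.280·8.696e-4/0.29 = 0.003839 m/d
L = 2.02 km = 2020 m
t = L / v = 2020 / 0.003839 = 526200 d
   = 526200 / 365 = 1440 yr

1440 years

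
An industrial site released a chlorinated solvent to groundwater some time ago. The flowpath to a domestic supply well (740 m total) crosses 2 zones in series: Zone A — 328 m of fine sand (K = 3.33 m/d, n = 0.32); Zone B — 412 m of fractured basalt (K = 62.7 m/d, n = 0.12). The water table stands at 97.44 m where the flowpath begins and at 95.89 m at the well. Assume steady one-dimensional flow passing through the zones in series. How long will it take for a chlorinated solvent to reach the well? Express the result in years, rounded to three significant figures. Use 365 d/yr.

Total head drop ΔH = 97.44 − 95.89 = 1.55 m
Steady 1-D flow in series ⇒ the Darcy flux q is identical in every zone and the zone head losses add (resistances L/K in series).
Σ(L/K) = 328/3.33 + 412/62.7 = 98.50 + 6.571 = 105.1 d
q = ΔH / Σ(L/K) = 1.55 / 105.1 = 0.01475 m/d (same in every zone)
Zone A: v = q/n = 0.01475/0.32 = 0.04610 m/d → t_A = 328/0.04610 = 7115 d
Zone B: v = q/n = 0.01475/0.12 = 0.1229 m/d → t_B = 412/0.1229 = 3351 d
Total t = 7115 + 3351 = 10470 d
   = 10470 / 365 = 28.7 yr

28.7 years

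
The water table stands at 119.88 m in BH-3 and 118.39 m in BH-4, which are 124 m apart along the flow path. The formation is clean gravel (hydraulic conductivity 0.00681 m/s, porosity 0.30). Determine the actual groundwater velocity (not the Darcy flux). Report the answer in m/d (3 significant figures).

23.6 m/d

Hydraulic gradient i = (119.88 − 118.39) / 124 = 1.49 / 124 = 0.01202
K = 0.00681 m/s × 86400 s/d = 588.4 m/d
Specific discharge q = 588.4 × 0.01202 = 7.070 m/d
v_s = q/n_e = 7.070/0.30 = 23.57 m/d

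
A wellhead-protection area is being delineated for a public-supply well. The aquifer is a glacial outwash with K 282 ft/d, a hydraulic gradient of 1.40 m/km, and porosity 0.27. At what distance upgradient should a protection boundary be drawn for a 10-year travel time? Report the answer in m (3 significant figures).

K = 282 ft/d × 0.3048 = 85.95 m/d
Specific discharge q = 85.95 × 0.0014 = 0.1203 m/d
v = Ki/n = 85.95·0.0014/0.27 = 0.4457 m/d
T = 10 yr × 365 = 3650 d
L = v × T = 0.4457 × 3650 = 1627 m

1630 m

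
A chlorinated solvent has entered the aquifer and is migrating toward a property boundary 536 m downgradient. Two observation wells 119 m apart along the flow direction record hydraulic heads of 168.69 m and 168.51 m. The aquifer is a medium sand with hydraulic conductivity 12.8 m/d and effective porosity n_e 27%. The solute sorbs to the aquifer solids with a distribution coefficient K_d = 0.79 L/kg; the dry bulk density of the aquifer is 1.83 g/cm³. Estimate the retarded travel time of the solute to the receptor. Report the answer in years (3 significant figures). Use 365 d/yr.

Hydraulic gradient i = (168.69 − 168.51) / 119 = 0.18 / 119 = 0.001513
Darcy flux q = K·i = 12.8 × 0.001513 = 0.01936 m/d
v = Ki/n = 12.8·0.001513/0.27 = 0.07171 m/d
Retardation R = 1 + ρ_b·K_d/n = 1 + 1.83×0.79/0.27 = 6.354
Contaminant velocity v_c = v/R = 0.07171/6.354 = 0.01128 m/d
t = L/v_c = 536/0.01128 = 47500 d
   = 47500/365 = 130 yr

130 years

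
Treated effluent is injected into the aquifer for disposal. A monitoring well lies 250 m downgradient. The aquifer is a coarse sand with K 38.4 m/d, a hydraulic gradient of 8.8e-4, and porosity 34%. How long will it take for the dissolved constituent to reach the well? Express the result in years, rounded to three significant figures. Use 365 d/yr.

Specific discharge q = 38.4 × 8.8e-4 = 0.03379 m/d
Average linear velocity = 0.03379 / 0.34 = 0.09939 m/d
t = L / v = 250 / 0.09939 = 2515 d
   = 2515 / 365 = 6.89 yr

6.89 years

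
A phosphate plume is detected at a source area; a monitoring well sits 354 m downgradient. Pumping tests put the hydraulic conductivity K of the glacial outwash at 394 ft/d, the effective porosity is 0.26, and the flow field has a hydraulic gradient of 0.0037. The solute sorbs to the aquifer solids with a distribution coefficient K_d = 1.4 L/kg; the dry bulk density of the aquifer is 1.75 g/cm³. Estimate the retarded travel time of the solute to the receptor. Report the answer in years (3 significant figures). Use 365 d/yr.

K = 394 ft/d × 0.3048 = 120.1 m/d
q = Ki = 120.1 × 0.0037 = 0.4443 m/d
v = Ki/n = 120.1·0.0037/0.26 = 1.709 m/d
Retardation R = 1 + ρ_b·K_d/n = 1 + 1.75×1.4/0.26 = 10.42
Contaminant velocity v_c = v/R = 1.709/10.42 = 0.1640 m/d
t = L/v_c = 354/0.1640 = 2159 d
   = 2159/365 = 5.92 yr

5.92 years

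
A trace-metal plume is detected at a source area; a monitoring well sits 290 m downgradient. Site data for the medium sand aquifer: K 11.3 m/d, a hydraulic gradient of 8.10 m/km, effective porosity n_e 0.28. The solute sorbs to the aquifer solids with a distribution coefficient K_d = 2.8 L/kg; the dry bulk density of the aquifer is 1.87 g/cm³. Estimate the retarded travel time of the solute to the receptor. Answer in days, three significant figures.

Darcy flux q = K·i = 11.3 × 0.0081 = 0.09153 m/d
Seepage velocity v = q / n = 0.09153 / 0.28 = 0.3269 m/d
Retardation R = 1 + ρ_b·K_d/n = 1 + 1.87×2.8/0.28 = 19.70
Contaminant velocity v_c = v/R = 0.3269/19.70 = 0.01659 m/d
t = L/v_c = 290/0.01659 = 17480 d

17500 days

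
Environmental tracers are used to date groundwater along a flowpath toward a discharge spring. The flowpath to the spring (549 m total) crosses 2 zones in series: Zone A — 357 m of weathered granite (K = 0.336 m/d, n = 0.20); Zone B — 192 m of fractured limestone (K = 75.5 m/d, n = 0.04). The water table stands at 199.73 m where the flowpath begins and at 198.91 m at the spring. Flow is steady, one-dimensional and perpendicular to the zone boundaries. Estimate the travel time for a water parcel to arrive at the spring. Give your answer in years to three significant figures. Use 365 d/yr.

Total head drop ΔH = 199.73 − 198.91 = 0.82 m
Continuity: the same q passes through each zone, so ΔH = q·Σ(L_j/K_j) — the zones act as resistances in series.
Σ(L/K) = 357/0.336 + 192/75.5 = 1063 + 2.543 = 1065 d
q = ΔH / Σ(L/K) = 0.82 / 1065 = 7.699e-4 m/d (same in every zone)
Zone A: v = q/n = 7.699e-4/0.20 = 0.003850 m/d → t_A = 357/0.003850 = 92740 d
Zone B: v = q/n = 7.699e-4/0.04 = 0.01925 m/d → t_B = 192/0.01925 = 9975 d
Total t = 92740 + 9975 = 102700 d
   = 102700 / 365 = 281 yr

281 years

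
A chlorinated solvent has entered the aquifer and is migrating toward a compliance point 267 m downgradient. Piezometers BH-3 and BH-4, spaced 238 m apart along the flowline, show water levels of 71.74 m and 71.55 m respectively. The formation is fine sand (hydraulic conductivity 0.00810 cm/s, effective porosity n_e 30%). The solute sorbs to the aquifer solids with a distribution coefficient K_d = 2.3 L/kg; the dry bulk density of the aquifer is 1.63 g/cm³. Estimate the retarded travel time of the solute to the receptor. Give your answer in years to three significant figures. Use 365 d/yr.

Hydraulic gradient i = (71.74 − 71.55) / 238 = 0.19 / 238 = 7.983e-4
K = 0.00810 cm/s × 864 = 6.998 m/d
Specific discharge q = 6.998 × 7.983e-4 = 0.005587 m/d
v_s = q/n_e = 0.005587/0.30 = 0.01862 m/d
Retardation R = 1 + ρ_b·K_d/n = 1 + 1.63×2.3/0.30 = 13.50
Contaminant velocity v_c = v/R = 0.01862/13.50 = 0.001380 m/d
t = L/v_c = 267/0.001380 = 193500 d
   = 193500/365 = 530 yr

530 years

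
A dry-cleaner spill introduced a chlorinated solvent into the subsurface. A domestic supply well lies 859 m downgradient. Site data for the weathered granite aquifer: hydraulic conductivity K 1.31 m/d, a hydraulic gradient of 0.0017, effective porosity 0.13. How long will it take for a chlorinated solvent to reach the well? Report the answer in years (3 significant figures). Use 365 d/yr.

137 years

q = Ki = 1.31 × 0.0017 = 0.002227 m/d
v_s = q/n_e = 0.002227/0.13 = 0.01713 m/d
t = L / v = 859 / 0.01713 = 50140 d
   = 50140 / 365 = 137 yr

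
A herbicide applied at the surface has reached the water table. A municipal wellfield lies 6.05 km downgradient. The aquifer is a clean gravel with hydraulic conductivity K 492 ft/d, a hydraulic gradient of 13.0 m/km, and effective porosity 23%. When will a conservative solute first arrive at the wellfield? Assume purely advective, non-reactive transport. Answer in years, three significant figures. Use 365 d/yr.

K = 492 ft/d × 0.3048 = 150.0 m/d
Darcy flux q = K·i = 150.0 × 0.013 = 1.950 m/d
Seepage velocity v = q / n = 1.950 / 0.23 = 8.476 m/d
L = 6.05 km = 6050 m
t = L / v = 6050 / 8.476 = 713.8 d
   = 713.8 / 365 = 1.96 yr

1.96 years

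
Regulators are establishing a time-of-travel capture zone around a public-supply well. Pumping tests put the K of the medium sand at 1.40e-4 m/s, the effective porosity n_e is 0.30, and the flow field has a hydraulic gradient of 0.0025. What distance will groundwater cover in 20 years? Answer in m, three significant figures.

736 m

K = 1.40e-4 m/s × 86400 s/d = 12.10 m/d
Specific discharge q = 12.10 × 0.0025 = 0.03024 m/d
Average linear velocity = 0.03024 / 0.30 = 0.1008 m/d
T = 20 yr × 365 = 7300 d
L = v × T = 0.1008 × 7300 = 735.8 m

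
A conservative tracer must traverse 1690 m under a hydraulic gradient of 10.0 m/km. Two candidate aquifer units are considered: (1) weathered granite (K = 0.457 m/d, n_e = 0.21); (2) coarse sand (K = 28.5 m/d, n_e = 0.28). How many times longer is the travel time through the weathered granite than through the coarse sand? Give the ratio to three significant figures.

46.8

Unit 1 (weathered granite): v = 0.457×0.010/0.21 = 0.02176 m/d, t = 1690/0.02176 = 77660 d
Unit 2 (coarse sand): v = 28.5×0.010/0.28 = 1.018 m/d, t = 1690/1.018 = 1660 d
t(weathered granite) / t(coarse sand) = 77660/1660 = 46.8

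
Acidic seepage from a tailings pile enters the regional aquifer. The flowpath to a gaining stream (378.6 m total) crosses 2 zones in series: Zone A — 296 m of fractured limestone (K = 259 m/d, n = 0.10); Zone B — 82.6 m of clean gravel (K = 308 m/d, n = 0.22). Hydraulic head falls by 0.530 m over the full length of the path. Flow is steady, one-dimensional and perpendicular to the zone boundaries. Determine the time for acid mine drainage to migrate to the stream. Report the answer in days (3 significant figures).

Steady 1-D flow in series ⇒ the Darcy flux q is identical in every zone and the zone head losses add (resistances L/K in series).
Σ(L/K) = 296/259 + 82.6/308 = 1.143 + 0.2682 = 1.411 d
q = ΔH / Σ(L/K) = 0.530 / 1.411 = 0.3756 m/d (same in every zone)
Zone A: v = q/n = 0.3756/0.10 = 3.756 m/d → t_A = 296/3.756 = 78.81 d
Zone B: v = q/n = 0.3756/0.22 = 1.707 m/d → t_B = 82.6/1.707 = 48.38 d
Total t = 78.81 + 48.38 = 127.2 d

127 days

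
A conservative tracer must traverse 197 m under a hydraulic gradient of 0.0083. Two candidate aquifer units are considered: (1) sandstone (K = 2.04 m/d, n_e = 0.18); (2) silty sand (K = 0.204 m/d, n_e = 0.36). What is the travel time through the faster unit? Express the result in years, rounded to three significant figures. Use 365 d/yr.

5.74 years

Unit 1 (sandstone): v = 2.04×0.0083/0.18 = 0.09407 m/d, t = 197/0.09407 = 2094 d
Unit 2 (silty sand): v = 0.204×0.0083/0.36 = 0.004703 m/d, t = 197/0.004703 = 41890 d
Faster: 2094 d / 365 = 5.74 yr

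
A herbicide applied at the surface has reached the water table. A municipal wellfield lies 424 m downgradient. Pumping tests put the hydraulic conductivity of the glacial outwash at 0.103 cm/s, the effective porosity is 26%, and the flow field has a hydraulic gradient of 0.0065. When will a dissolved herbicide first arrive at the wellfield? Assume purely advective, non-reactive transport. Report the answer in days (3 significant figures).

K = 0.103 cm/s × 864 = 88.99 m/d
Specific discharge q = 88.99 × 0.0065 = 0.5784 m/d
v_s = q/n_e = 0.5784/0.26 = 2.225 m/d
t = L / v = 424 / 2.225 = 190.6 d

191 days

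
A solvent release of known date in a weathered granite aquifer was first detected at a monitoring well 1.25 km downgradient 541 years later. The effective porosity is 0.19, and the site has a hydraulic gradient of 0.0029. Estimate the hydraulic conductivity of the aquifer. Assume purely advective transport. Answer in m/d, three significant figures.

0.415 m/d

t = 541 years = 197500 d
L = 1.25 km = 1250 m
v = L / t = 1250 / 197500 = 0.006330 m/d
K = v · n / i = 0.006330 × 0.19 / 0.0029 = 0.415 m/d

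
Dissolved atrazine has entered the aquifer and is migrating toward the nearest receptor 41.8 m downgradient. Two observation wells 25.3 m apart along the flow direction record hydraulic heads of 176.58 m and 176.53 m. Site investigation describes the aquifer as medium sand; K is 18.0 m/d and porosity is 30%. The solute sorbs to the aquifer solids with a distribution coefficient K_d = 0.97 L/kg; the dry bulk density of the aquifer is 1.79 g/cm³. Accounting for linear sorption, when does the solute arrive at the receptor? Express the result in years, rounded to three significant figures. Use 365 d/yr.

Hydraulic gradient i = (176.58 − 176.53) / 25.3 = 0.05 / 25.3 = 0.001976
Specific discharge q = 18.0 × 0.001976 = 0.03557 m/d
Average linear velocity = 0.03557 / 0.30 = 0.1186 m/d
Retardation R = 1 + ρ_b·K_d/n = 1 + 1.79×0.97/0.30 = 6.788
Contaminant velocity v_c = v/R = 0.1186/6.788 = 0.01747 m/d
t = L/v_c = 41.8/0.01747 = 2393 d
   = 2393/365 = 6.56 yr

6.56 years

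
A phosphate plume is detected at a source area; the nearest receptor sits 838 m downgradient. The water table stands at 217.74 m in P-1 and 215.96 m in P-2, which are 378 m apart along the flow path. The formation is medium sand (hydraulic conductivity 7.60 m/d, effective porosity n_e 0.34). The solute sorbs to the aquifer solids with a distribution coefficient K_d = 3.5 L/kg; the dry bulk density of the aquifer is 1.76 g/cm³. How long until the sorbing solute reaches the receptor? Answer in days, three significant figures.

152000 days

Hydraulic gradient i = (217.74 − 215.96) / 378 = 1.78 / 378 = 0.004709
Darcy flux q = K·i = 7.60 × 0.004709 = 0.03579 m/d
v = Ki/n = 7.60·0.004709/0.34 = 0.1053 m/d
Retardation R = 1 + ρ_b·K_d/n = 1 + 1.76×3.5/0.34 = 19.12
Contaminant velocity v_c = v/R = 0.1053/19.12 = 0.005506 m/d
t = L/v_c = 838/0.005506 = 152200 d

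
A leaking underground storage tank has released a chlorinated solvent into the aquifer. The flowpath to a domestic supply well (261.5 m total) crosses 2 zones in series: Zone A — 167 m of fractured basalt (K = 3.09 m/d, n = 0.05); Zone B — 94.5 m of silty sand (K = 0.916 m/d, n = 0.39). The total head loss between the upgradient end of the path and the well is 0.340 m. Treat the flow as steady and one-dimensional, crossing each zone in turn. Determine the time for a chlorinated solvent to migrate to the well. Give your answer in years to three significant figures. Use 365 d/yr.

57.3 years

Steady 1-D flow in series ⇒ the Darcy flux q is identical in every zone and the zone head losses add (resistances L/K in series).
Σ(L/K) = 167/3.09 + 94.5/0.916 = 54.05 + 103.2 = 157.2 d
q = ΔH / Σ(L/K) = 0.340 / 157.2 = 0.002163 m/d (same in every zone)
Zone A: v = q/n = 0.002163/0.05 = 0.04325 m/d → t_A = 167/0.04325 = 3861 d
Zone B: v = q/n = 0.002163/0.39 = 0.005545 m/d → t_B = 94.5/0.005545 = 17040 d
Total t = 3861 + 17040 = 20900 d
   = 20900 / 365 = 57.3 yr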